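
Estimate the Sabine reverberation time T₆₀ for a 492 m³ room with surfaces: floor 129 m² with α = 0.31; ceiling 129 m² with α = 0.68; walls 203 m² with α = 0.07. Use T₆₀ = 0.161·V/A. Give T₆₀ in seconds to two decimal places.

A = Σ Sᵢαᵢ = 129·0.31 + 129·0.68 + 203·0.07 = 141.92 m².
T₆₀ = 0.161·V/A = 0.161·492/141.92 = 0.558 s.

0.56 s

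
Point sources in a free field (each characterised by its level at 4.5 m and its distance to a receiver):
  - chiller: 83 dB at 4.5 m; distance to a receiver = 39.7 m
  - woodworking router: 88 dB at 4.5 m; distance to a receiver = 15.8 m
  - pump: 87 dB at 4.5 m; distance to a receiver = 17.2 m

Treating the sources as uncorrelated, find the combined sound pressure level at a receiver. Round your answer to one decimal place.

79.4 dB

First find each source's level at the receiver (point-source: −20·log₁₀(r/r_ref)), then combine on an intensity basis.
chiller: 83 − 20·log₁₀(39.7/4.5) = 83 − 18.91 = 64.09 dB.
woodworking router: 88 − 20·log₁₀(15.8/4.5) = 88 − 10.91 = 77.09 dB.
pump: 87 − 20·log₁₀(17.2/4.5) = 87 − 11.65 = 75.35 dB.
Σ 10^(L/10) = 8.805e+07 → L_total = 10·log₁₀(8.805e+07) = 79.45 dB.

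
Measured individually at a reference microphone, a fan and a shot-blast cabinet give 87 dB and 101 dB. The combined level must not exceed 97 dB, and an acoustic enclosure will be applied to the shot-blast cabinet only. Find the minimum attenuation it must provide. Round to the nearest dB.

The untreated sources together contribute 10^(87/10) = 5.012e+08, i.e. 87.00 dB.
To meet 97 dB overall, the treated shot-blast cabinet may contribute at most 10^(97/10) − 5.012e+08 = 4.511e+09, i.e. 96.54 dB.
So the shot-blast cabinet must be reduced from 101 to 96.54 dB: IL = 4.46 dB.

4 dB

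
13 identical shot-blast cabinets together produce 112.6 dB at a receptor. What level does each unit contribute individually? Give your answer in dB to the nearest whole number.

101 dB

For N identical incoherent sources L_total = L₁ + 10·log₁₀ N, so L₁ = 112.6 − 10·log₁₀(13) = 112.6 − 11.139.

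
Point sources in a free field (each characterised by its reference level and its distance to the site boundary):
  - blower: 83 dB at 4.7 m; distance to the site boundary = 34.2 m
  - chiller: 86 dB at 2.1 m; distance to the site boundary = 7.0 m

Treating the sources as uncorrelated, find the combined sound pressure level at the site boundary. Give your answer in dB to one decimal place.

Propagate each source to the receiver with L = L_ref − 20·log₁₀(r/r_ref), then add intensities.
blower: 83 − 20·log₁₀(34.2/4.7) = 83 − 17.24 = 65.76 dB.
chiller: 86 − 20·log₁₀(7.0/2.1) = 86 − 10.46 = 75.54 dB.
Σ 10^(L/10) = 3.960e+07 → L_total = 10·log₁₀(3.960e+07) = 75.98 dB.

76.0 dB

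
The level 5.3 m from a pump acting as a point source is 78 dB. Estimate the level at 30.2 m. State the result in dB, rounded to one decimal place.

62.9 dB

Spherical spreading from a point source gives a 20·log₁₀(r₂/r₁) drop.
L₂ = 78 − 20·log₁₀(30.2/5.3) = 78 − 15.115 = 62.89 dB.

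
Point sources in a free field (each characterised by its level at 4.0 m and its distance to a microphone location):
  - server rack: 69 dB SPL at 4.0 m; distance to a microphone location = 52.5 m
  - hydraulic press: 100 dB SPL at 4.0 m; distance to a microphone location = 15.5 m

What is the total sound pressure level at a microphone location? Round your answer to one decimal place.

Apply inverse-square spreading to bring every level to the receiver, then sum 10^(L/10).
server rack: 69 − 20·log₁₀(52.5/4.0) = 69 − 22.36 = 46.64 dB SPL.
hydraulic press: 100 − 20·log₁₀(15.5/4.0) = 100 − 11.77 = 88.23 dB SPL.
Σ 10^(L/10) = 6.660e+08 → L_total = 10·log₁₀(6.660e+08) = 88.23 dB SPL.

88.2 dB SPL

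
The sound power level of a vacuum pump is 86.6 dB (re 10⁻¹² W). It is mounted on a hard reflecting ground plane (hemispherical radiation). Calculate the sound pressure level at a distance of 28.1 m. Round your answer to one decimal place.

49.6 dB

The power spreads over a hemisphere of area 2π·r², so L_p = L_w − 10·log₁₀(2π·r²).
2π·r² = 4961 m², 10·log₁₀ of that is 36.956 dB.
L_p = 86.6 − 36.956 = 49.64 dB.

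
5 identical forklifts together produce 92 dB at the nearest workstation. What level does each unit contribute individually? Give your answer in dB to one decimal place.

85.0 dB

Dividing the total intensity by 5 lowers the level by 10·log₁₀ 5 = 6.990 dB: L₁ = 92 − 6.990.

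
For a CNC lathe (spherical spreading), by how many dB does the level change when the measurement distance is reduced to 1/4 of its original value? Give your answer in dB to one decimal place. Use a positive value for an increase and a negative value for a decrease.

Point-source spreading: ΔL = −20·log₁₀(r₂/r₁).
ΔL = −20·log₁₀(0.25) = +12.04 dB.

+12.0 dB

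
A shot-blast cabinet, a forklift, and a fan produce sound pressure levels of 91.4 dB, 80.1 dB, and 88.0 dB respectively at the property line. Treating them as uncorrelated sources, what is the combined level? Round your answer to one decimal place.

Incoherent sources combine by intensity addition: L_total = 10·log₁₀(Σ 10^(L_i/10)).
Σ 10^(L/10) = 10^(91.4/10) + 10^(80.1/10) + 10^(88.0/10) = 2.114e+09.
L_total = 10·log₁₀(2.114e+09) = 93.25 dB.

93.3 dB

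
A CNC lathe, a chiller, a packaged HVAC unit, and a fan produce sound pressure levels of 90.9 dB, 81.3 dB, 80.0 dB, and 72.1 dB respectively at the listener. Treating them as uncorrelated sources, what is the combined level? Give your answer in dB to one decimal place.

91.7 dB

For uncorrelated sources the intensities add, so convert each level to linear form, sum, and take 10·log₁₀ of the total.
Σ 10^(L/10) = 10^(90.9/10) + 10^(81.3/10) + 10^(80.0/10) + 10^(72.1/10) = 1.481e+09.
L_total = 10·log₁₀(1.481e+09) = 91.71 dB.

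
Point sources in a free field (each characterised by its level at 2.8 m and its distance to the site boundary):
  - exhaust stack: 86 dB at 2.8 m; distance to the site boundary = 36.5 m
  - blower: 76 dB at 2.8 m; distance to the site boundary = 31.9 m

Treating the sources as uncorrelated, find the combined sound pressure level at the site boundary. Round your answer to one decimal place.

64.2 dB

First find each source's level at the receiver (point-source: −20·log₁₀(r/r_ref)), then combine on an intensity basis.
exhaust stack: 86 − 20·log₁₀(36.5/2.8) = 86 − 22.30 = 63.70 dB.
blower: 76 − 20·log₁₀(31.9/2.8) = 76 − 21.13 = 54.87 dB.
Σ 10^(L/10) = 2.649e+06 → L_total = 10·log₁₀(2.649e+06) = 64.23 dB.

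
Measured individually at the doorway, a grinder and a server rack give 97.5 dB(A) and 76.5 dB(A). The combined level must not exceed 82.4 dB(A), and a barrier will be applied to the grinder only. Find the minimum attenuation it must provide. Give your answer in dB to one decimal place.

The untreated sources together contribute 10^(76.5/10) = 4.467e+07, i.e. 76.50 dB(A).
To meet 82.4 dB(A) overall, the treated grinder may contribute at most 10^(82.4/10) − 4.467e+07 = 1.291e+08, i.e. 81.11 dB(A).
So the grinder must be reduced from 97.5 to 81.11 dB(A): IL = 16.39 dB.

16.4 dB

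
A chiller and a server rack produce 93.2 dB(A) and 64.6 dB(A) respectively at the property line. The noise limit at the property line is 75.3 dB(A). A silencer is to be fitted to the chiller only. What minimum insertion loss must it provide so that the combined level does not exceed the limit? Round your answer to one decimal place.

18.3 dB

The untreated sources together contribute 10^(64.6/10) = 2.884e+06, i.e. 64.60 dB(A).
To meet 75.3 dB(A) overall, the treated chiller may contribute at most 10^(75.3/10) − 2.884e+06 = 3.100e+07, i.e. 74.91 dB(A).
Required insertion loss = 93.2 − 74.91 = 18.29 dB.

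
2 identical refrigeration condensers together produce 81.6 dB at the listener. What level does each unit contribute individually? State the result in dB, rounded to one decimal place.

Dividing the total intensity by 2 lowers the level by 10·log₁₀ 2 = 3.010 dB: L₁ = 81.6 − 3.010.

78.6 dB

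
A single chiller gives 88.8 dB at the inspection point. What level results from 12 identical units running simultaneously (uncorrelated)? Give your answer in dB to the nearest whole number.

100 dB

L_total = L₁ + 10·log₁₀ N for N identical incoherent sources.
L_total = 88.8 + 10·log₁₀(12) = 88.8 + 10.792 = 99.59 dB.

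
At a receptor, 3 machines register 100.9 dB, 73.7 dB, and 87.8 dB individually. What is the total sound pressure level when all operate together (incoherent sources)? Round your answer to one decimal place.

For uncorrelated sources the intensities add, so convert each level to linear form, sum, and take 10·log₁₀ of the total.
Σ 10^(L/10) = 10^(100.9/10) + 10^(73.7/10) + 10^(87.8/10) = 1.293e+10.
L_total = 10·log₁₀(1.293e+10) = 101.12 dB.

101.1 dB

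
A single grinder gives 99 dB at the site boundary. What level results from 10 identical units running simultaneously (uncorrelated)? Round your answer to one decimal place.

109.0 dB

With 10 equal, uncorrelated contributions the intensity is 10× that of one unit, giving a rise of 10·log₁₀ 10.
L_total = 99 + 10·log₁₀(10) = 99 + 10.000 = 109.00 dB.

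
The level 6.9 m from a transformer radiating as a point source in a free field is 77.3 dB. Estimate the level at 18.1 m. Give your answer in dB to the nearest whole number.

69 dB

Point-source attenuation: ΔL = 20·log₁₀(r₂/r₁) = 20·log₁₀(18.1/6.9) = 8.377 dB.
L₂ = 77.3 − 20·log₁₀(18.1/6.9) = 77.3 − 8.377 = 68.92 dB.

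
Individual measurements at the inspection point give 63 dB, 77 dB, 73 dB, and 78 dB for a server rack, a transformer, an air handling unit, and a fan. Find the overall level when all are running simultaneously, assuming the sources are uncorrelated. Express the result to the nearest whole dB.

81 dB

Incoherent sources combine by intensity addition: L_total = 10·log₁₀(Σ 10^(L_i/10)).
Σ 10^(L/10) = 10^(63/10) + 10^(77/10) + 10^(73/10) + 10^(78/10) = 1.352e+08.
L_total = 10·log₁₀(1.352e+08) = 81.31 dB.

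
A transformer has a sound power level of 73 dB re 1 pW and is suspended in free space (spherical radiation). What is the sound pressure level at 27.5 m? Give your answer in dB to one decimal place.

33.2 dB

Free-field spherical radiation: L_p = L_w − 10·log₁₀(4π·r²), r = 27.5 m.
4π·r² = 9503 m², 10·log₁₀ of that is 39.779 dB.
L_p = 73 − 39.779 = 33.22 dB.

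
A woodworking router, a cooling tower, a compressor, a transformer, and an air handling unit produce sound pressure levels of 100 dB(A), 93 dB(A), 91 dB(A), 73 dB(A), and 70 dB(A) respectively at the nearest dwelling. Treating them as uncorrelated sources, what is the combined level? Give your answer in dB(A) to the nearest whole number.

Incoherent sources combine by intensity addition: L_total = 10·log₁₀(Σ 10^(L_i/10)).
Σ 10^(L/10) = 10^(100/10) + 10^(93/10) + 10^(91/10) + 10^(73/10) + 10^(70/10) = 1.328e+10.
L_total = 10·log₁₀(1.328e+10) = 101.23 dB(A).

101 dB(A)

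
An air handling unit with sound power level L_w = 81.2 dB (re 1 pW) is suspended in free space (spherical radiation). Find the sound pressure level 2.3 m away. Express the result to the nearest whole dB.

63 dB

Free-field spherical radiation: L_p = L_w − 10·log₁₀(4π·r²), r = 2.3 m.
4π·r² = 66.48 m², 10·log₁₀ of that is 18.227 dB.
L_p = 81.2 − 18.227 = 62.97 dB.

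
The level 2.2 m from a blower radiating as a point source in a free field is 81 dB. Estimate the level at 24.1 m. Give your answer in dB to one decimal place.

60.2 dB

Point-source attenuation: ΔL = 20·log₁₀(r₂/r₁) = 20·log₁₀(24.1/2.2) = 20.792 dB.
L₂ = 81 − 20·log₁₀(24.1/2.2) = 81 − 20.792 = 60.21 dB.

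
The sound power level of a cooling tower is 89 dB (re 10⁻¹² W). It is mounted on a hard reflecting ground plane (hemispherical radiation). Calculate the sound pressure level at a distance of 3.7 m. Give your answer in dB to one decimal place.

Free-field hemispherical radiation: L_p = L_w − 10·log₁₀(2π·r²), r = 3.7 m.
2π·r² = 86.02 m², 10·log₁₀ of that is 19.346 dB.
L_p = 89 − 19.346 = 69.65 dB.

69.7 dB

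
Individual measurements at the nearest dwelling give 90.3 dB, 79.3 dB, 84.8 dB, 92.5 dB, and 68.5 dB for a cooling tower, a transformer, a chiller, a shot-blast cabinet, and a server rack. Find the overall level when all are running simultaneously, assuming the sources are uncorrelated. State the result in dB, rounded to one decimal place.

95.1 dB

Incoherent sources combine by intensity addition: L_total = 10·log₁₀(Σ 10^(L_i/10)).
Σ 10^(L/10) = 10^(90.3/10) + 10^(79.3/10) + 10^(84.8/10) + 10^(92.5/10) + 10^(68.5/10) = 3.244e+09.
L_total = 10·log₁₀(3.244e+09) = 95.11 dB.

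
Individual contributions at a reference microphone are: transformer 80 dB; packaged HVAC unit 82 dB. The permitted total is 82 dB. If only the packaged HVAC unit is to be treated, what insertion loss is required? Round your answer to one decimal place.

4.3 dB

Everything except the packaged HVAC unit sums to 10^(80/10) = 1.000e+08 in linear terms, 80.00 dB.
To meet 82 dB overall, the treated packaged HVAC unit may contribute at most 10^(82/10) − 1.000e+08 = 5.849e+07, i.e. 77.67 dB.
So the packaged HVAC unit must be reduced from 82 to 77.67 dB: IL = 4.33 dB.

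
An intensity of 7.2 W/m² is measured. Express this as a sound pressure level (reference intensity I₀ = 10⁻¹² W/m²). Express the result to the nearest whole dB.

L = 10·log₁₀(I/I₀) = 10·log₁₀(7.2/10⁻¹²) = 10·log₁₀(7.2×10^12).
L = 10·(0.8573 + 12) = 128.57 dB.

129 dB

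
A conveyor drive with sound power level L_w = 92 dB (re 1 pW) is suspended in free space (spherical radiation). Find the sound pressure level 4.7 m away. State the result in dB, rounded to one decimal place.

67.6 dB

The power spreads over a sphere of area 4π·r², so L_p = L_w − 10·log₁₀(4π·r²).
4π·r² = 277.6 m², 10·log₁₀ of that is 24.434 dB.
L_p = 92 − 24.434 = 67.57 dB.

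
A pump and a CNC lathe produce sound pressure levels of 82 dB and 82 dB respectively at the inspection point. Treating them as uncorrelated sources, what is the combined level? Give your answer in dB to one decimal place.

85.0 dB

Incoherent sources combine by intensity addition: L_total = 10·log₁₀(Σ 10^(L_i/10)).
Σ 10^(L/10) = 10^(82/10) + 10^(82/10) = 3.170e+08.
L_total = 10·log₁₀(3.170e+08) = 85.01 dB.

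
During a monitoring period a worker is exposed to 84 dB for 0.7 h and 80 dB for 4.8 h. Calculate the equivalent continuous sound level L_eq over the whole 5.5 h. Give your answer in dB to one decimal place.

Weight each interval's intensity by its duration and average over T = 5.5 h:
Σ tᵢ·10^(Lᵢ/10) = 0.7·10^(84/10) + 4.8·10^(80/10) = 6.558e+08.
L_eq = 10·log₁₀(6.558e+08/5.5) = 80.76 dB.

80.8 dB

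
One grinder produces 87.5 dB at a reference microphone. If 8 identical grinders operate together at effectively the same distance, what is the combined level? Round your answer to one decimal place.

96.5 dB

With 8 equal, uncorrelated contributions the intensity is 8× that of one unit, giving a rise of 10·log₁₀ 8.
L_total = 87.5 + 10·log₁₀(8) = 87.5 + 9.031 = 96.53 dB.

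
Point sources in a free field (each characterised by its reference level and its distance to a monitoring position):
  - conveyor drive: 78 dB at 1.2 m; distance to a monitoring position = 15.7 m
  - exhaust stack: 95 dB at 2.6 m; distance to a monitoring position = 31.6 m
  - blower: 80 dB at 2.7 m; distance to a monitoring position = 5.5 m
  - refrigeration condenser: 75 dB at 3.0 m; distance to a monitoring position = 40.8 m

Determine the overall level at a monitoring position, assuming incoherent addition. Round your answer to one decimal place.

First find each source's level at the receiver (point-source: −20·log₁₀(r/r_ref)), then combine on an intensity basis.
conveyor drive: 78 − 20·log₁₀(15.7/1.2) = 78 − 22.33 = 55.67 dB.
exhaust stack: 95 − 20·log₁₀(31.6/2.6) = 95 − 21.69 = 73.31 dB.
blower: 80 − 20·log₁₀(5.5/2.7) = 80 − 6.18 = 73.82 dB.
refrigeration condenser: 75 − 20·log₁₀(40.8/3.0) = 75 − 22.67 = 52.33 dB.
Σ 10^(L/10) = 4.605e+07 → L_total = 10·log₁₀(4.605e+07) = 76.63 dB.

76.6 dB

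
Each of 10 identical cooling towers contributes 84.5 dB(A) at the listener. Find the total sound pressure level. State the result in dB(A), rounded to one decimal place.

L_total = L₁ + 10·log₁₀ N for N identical incoherent sources.
L_total = 84.5 + 10·log₁₀(10) = 84.5 + 10.000 = 94.50 dB(A).

94.5 dB(A)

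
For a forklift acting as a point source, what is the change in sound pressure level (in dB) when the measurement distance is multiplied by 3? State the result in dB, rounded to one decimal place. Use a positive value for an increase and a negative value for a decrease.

-9.5 dB

With spherical spreading the level changes by −20·log₁₀(r₂/r₁).
ΔL = −20·log₁₀(3) = -9.54 dB.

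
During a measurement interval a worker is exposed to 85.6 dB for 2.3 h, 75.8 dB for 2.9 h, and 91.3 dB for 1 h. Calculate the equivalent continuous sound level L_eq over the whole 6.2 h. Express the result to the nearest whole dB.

Weight each interval's intensity by its duration and average over T = 6.2 h:
Σ tᵢ·10^(Lᵢ/10) = 2.3·10^(85.6/10) + 2.9·10^(75.8/10) + 1·10^(91.3/10) = 2.294e+09.
L_eq = 10·log₁₀(2.294e+09/6.2) = 85.68 dB.

86 dB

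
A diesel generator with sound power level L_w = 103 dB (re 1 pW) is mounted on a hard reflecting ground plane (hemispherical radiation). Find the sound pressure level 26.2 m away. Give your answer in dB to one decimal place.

Free-field hemispherical radiation: L_p = L_w − 10·log₁₀(2π·r²), r = 26.2 m.
2π·r² = 4313 m², 10·log₁₀ of that is 36.348 dB.
L_p = 103 − 36.348 = 66.65 dB.

66.7 dB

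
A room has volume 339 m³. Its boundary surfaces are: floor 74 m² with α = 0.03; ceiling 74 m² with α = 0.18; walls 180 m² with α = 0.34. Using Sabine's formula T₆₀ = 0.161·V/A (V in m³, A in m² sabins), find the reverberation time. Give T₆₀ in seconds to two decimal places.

0.71 s

A = Σ Sᵢαᵢ = 74·0.03 + 74·0.18 + 180·0.34 = 76.74 m².
T₆₀ = 0.161 × 339 / 76.74 = 0.711 s.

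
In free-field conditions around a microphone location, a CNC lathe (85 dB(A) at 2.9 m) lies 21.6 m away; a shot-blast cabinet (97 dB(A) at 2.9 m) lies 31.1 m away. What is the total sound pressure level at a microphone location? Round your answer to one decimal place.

76.9 dB(A)

Propagate each source to the receiver with L = L_ref − 20·log₁₀(r/r_ref), then add intensities.
CNC lathe: 85 − 20·log₁₀(21.6/2.9) = 85 − 17.44 = 67.56 dB(A).
shot-blast cabinet: 97 − 20·log₁₀(31.1/2.9) = 97 − 20.61 = 76.39 dB(A).
Σ 10^(L/10) = 4.928e+07 → L_total = 10·log₁₀(4.928e+07) = 76.93 dB(A).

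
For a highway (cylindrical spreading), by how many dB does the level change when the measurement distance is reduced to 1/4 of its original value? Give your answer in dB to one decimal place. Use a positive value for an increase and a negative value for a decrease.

With cylindrical spreading the level changes by −10·log₁₀(r₂/r₁).
ΔL = −10·log₁₀(0.25) = +6.02 dB.

+6.0 dB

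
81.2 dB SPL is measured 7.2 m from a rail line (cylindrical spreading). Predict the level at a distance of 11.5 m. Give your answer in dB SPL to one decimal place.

Cylindrical spreading from a line source gives a 10·log₁₀(r₂/r₁) drop.
L₂ = 81.2 − 10·log₁₀(11.5/7.2) = 81.2 − 2.034 = 79.17 dB SPL.

79.2 dB SPL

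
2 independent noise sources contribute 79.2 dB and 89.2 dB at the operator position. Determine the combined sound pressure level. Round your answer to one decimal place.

89.6 dB

Incoherent sources combine by intensity addition: L_total = 10·log₁₀(Σ 10^(L_i/10)).
Σ 10^(L/10) = 10^(79.2/10) + 10^(89.2/10) = 9.149e+08.
L_total = 10·log₁₀(9.149e+08) = 89.61 dB.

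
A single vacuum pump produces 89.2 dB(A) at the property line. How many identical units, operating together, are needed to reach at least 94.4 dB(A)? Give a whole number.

4

Need L₁ + 10·log₁₀ N ≥ 94.4, i.e. log₁₀ N ≥ 0.52.
N ≥ 10^(5.2/10) = 3.311, so N = 4.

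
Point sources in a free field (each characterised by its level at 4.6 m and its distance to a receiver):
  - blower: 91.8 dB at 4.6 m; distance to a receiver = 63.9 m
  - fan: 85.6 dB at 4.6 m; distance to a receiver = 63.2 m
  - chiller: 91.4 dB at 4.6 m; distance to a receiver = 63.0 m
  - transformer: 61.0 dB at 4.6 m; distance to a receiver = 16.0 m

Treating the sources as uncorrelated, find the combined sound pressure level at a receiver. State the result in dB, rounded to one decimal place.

72.4 dB

First find each source's level at the receiver (point-source: −20·log₁₀(r/r_ref)), then combine on an intensity basis.
blower: 91.8 − 20·log₁₀(63.9/4.6) = 91.8 − 22.85 = 68.95 dB.
fan: 85.6 − 20·log₁₀(63.2/4.6) = 85.6 − 22.76 = 62.84 dB.
chiller: 91.4 − 20·log₁₀(63.0/4.6) = 91.4 − 22.73 = 68.67 dB.
transformer: 61.0 − 20·log₁₀(16.0/4.6) = 61.0 − 10.83 = 50.17 dB.
Σ 10^(L/10) = 1.723e+07 → L_total = 10·log₁₀(1.723e+07) = 72.36 dB.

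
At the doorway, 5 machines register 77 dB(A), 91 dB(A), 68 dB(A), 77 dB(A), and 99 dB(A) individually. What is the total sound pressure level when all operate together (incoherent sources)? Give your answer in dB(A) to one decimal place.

99.7 dB(A)

Incoherent sources combine by intensity addition: L_total = 10·log₁₀(Σ 10^(L_i/10)).
Σ 10^(L/10) = 10^(77/10) + 10^(91/10) + 10^(68/10) + 10^(77/10) + 10^(99/10) = 9.309e+09.
L_total = 10·log₁₀(9.309e+09) = 99.69 dB(A).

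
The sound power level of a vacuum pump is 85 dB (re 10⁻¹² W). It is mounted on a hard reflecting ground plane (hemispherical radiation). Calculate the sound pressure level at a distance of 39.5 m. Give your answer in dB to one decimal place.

Free-field hemispherical radiation: L_p = L_w − 10·log₁₀(2π·r²), r = 39.5 m.
2π·r² = 9803 m², 10·log₁₀ of that is 39.914 dB.
L_p = 85 − 39.914 = 45.09 dB.

45.1 dB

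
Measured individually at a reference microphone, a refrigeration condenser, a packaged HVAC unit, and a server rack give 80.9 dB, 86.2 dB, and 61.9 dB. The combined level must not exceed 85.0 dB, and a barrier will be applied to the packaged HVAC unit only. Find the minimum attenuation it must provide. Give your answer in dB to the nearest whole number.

3 dB

The untreated sources together contribute 10^(80.9/10) + 10^(61.9/10) = 1.246e+08, i.e. 80.95 dB.
The limit corresponds to 10^(85.0/10) = 3.162e+08; subtracting the fixed part leaves 1.917e+08 for the packaged HVAC unit, i.e. 82.83 dB.
So the packaged HVAC unit must be reduced from 86.2 to 82.83 dB: IL = 3.37 dB.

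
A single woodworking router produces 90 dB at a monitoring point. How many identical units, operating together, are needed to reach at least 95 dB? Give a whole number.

4

Need L₁ + 10·log₁₀ N ≥ 95, i.e. log₁₀ N ≥ 0.50.
N ≥ 10^(5.0/10) = 3.162, so N = 4.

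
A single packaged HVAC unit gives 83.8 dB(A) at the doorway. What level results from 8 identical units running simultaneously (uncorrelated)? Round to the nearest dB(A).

With 8 equal, uncorrelated contributions the intensity is 8× that of one unit, giving a rise of 10·log₁₀ 8.
L_total = 83.8 + 10·log₁₀(8) = 83.8 + 9.031 = 92.83 dB(A).

93 dB(A)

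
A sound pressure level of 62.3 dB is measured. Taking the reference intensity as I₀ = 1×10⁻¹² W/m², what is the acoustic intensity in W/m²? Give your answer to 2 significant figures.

L = 10·log₁₀(I/I₀) ⇒ I = I₀·10^(L/10) = 10⁻¹² × 10^6.23.

1.7e-06 W/m²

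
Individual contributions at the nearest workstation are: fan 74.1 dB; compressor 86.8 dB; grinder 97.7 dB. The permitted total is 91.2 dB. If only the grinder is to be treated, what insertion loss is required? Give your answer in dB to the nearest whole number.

Fixed contribution from the other sources: Σ 10^(L/10) = 10^(74.1/10) + 10^(86.8/10) = 5.043e+08 (87.03 dB).
The limit corresponds to 10^(91.2/10) = 1.318e+09; subtracting the fixed part leaves 8.139e+08 for the grinder, i.e. 89.11 dB.
So the grinder must be reduced from 97.7 to 89.11 dB: IL = 8.59 dB.

9 dB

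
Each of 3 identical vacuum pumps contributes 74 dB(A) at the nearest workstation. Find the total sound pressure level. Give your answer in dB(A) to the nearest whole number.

79 dB(A)

N identical incoherent sources raise the level by 10·log₁₀ N.
L_total = 74 + 10·log₁₀(3) = 74 + 4.771 = 78.77 dB(A).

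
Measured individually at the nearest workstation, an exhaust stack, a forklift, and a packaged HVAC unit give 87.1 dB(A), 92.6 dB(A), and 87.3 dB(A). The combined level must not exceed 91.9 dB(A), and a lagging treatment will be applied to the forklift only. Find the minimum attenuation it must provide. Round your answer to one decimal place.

Fixed contribution from the other sources: Σ 10^(L/10) = 10^(87.1/10) + 10^(87.3/10) = 1.050e+09 (90.21 dB(A)).
The limit corresponds to 10^(91.9/10) = 1.549e+09; subtracting the fixed part leaves 4.989e+08 for the forklift, i.e. 86.98 dB(A).
Required insertion loss = 92.6 − 86.98 = 5.62 dB.

5.6 dB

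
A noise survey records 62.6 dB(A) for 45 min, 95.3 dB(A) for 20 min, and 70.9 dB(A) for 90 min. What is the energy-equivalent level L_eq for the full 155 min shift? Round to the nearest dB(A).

86 dB(A)

L_eq = 10·log₁₀[(1/T)·Σ tᵢ·10^(Lᵢ/10)] with T = 155 min.
Σ tᵢ·10^(Lᵢ/10) = 45·10^(62.6/10) + 20·10^(95.3/10) + 90·10^(70.9/10) = 6.896e+10.
L_eq = 10·log₁₀(6.896e+10/155) = 86.48 dB(A).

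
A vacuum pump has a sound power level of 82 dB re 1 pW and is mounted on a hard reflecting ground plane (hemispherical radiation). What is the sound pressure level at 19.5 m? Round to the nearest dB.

48 dB

Free-field hemispherical radiation: L_p = L_w − 10·log₁₀(2π·r²), r = 19.5 m.
2π·r² = 2389 m², 10·log₁₀ of that is 33.782 dB.
L_p = 82 − 33.782 = 48.22 dB.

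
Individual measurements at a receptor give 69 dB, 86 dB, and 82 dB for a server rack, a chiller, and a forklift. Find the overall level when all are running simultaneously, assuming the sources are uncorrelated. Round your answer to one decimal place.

87.5 dB

Incoherent sources combine by intensity addition: L_total = 10·log₁₀(Σ 10^(L_i/10)).
Σ 10^(L/10) = 10^(69/10) + 10^(86/10) + 10^(82/10) = 5.645e+08.
L_total = 10·log₁₀(5.645e+08) = 87.52 dB.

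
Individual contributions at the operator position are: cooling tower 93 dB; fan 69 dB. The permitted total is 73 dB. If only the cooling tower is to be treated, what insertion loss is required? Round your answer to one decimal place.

22.2 dB

Fixed contribution from the other source: Σ 10^(L/10) = 10^(69/10) = 7.943e+06 (69.00 dB).
To meet 73 dB overall, the treated cooling tower may contribute at most 10^(73/10) − 7.943e+06 = 1.201e+07, i.e. 70.80 dB.
Required insertion loss = 93 − 70.80 = 22.20 dB.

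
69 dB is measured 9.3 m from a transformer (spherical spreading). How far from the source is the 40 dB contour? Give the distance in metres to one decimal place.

The 29.0 dB drop corresponds to a distance ratio of 10^(29.0/20) for a point source.
r₂ = 9.3·10^((69−40)/20) = 9.3·10^(29.0/20) = 262.11 m.

262.1 m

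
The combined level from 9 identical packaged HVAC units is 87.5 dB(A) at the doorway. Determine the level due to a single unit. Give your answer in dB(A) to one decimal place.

Dividing the total intensity by 9 lowers the level by 10·log₁₀ 9 = 9.542 dB: L₁ = 87.5 − 9.542.

78.0 dB(A)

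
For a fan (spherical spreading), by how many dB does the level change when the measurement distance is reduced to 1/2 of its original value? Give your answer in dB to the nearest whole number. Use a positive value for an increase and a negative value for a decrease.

Point-source spreading: ΔL = −20·log₁₀(r₂/r₁).
ΔL = −20·log₁₀(0.5) = +6.02 dB.

+6 dB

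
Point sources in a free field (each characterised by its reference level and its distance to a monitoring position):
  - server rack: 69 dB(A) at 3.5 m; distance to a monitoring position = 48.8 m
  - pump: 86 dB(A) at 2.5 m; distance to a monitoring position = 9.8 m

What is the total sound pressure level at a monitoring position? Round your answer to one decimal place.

74.1 dB(A)

First find each source's level at the receiver (point-source: −20·log₁₀(r/r_ref)), then combine on an intensity basis.
server rack: 69 − 20·log₁₀(48.8/3.5) = 69 − 22.89 = 46.11 dB(A).
pump: 86 − 20·log₁₀(9.8/2.5) = 86 − 11.87 = 74.13 dB(A).
Σ 10^(L/10) = 2.595e+07 → L_total = 10·log₁₀(2.595e+07) = 74.14 dB(A).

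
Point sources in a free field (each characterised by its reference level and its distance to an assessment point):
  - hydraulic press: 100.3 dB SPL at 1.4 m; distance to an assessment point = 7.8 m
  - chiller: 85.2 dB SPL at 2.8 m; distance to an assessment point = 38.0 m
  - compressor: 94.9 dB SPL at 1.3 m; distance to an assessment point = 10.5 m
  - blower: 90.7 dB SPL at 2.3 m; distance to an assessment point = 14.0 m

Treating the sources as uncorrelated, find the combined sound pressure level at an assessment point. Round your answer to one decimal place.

Apply inverse-square spreading to bring every level to the receiver, then sum 10^(L/10).
hydraulic press: 100.3 − 20·log₁₀(7.8/1.4) = 100.3 − 14.92 = 85.38 dB SPL.
chiller: 85.2 − 20·log₁₀(38.0/2.8) = 85.2 − 22.65 = 62.55 dB SPL.
compressor: 94.9 − 20·log₁₀(10.5/1.3) = 94.9 − 18.14 = 76.76 dB SPL.
blower: 90.7 − 20·log₁₀(14.0/2.3) = 90.7 − 15.69 = 75.01 dB SPL.
Σ 10^(L/10) = 4.261e+08 → L_total = 10·log₁₀(4.261e+08) = 86.29 dB SPL.

86.3 dB SPL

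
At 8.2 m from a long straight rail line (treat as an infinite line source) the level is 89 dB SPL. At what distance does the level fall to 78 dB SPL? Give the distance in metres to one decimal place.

Line-source spreading drops the level by 10·log₁₀(r₂/r₁); inverting, r₂/r₁ = 10^(ΔL/10).
r₂ = 8.2·10^((89−78)/10) = 8.2·10^(11.0/10) = 103.23 m.

103.2 m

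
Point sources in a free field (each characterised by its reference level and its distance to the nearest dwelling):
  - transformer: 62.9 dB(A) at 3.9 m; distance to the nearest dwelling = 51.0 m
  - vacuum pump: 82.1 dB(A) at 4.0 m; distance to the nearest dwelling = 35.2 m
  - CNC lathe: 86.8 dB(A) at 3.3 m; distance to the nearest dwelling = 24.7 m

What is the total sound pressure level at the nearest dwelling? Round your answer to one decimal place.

70.3 dB(A)

Propagate each source to the receiver with L = L_ref − 20·log₁₀(r/r_ref), then add intensities.
transformer: 62.9 − 20·log₁₀(51.0/3.9) = 62.9 − 22.33 = 40.57 dB(A).
vacuum pump: 82.1 − 20·log₁₀(35.2/4.0) = 82.1 − 18.89 = 63.21 dB(A).
CNC lathe: 86.8 − 20·log₁₀(24.7/3.3) = 86.8 − 17.48 = 69.32 dB(A).
Σ 10^(L/10) = 1.065e+07 → L_total = 10·log₁₀(1.065e+07) = 70.27 dB(A).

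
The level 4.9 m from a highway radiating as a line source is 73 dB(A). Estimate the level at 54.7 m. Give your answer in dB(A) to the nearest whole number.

63 dB(A)

Cylindrical spreading from a line source gives a 10·log₁₀(r₂/r₁) drop.
L₂ = 73 − 10·log₁₀(54.7/4.9) = 73 − 10.478 = 62.52 dB(A).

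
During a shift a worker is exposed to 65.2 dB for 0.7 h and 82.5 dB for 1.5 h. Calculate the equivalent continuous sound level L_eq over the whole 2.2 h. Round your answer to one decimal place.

L_eq = 10·log₁₀[(1/T)·Σ tᵢ·10^(Lᵢ/10)] with T = 2.2 h.
Σ tᵢ·10^(Lᵢ/10) = 0.7·10^(65.2/10) + 1.5·10^(82.5/10) = 2.691e+08.
L_eq = 10·log₁₀(2.691e+08/2.2) = 80.87 dB.

80.9 dB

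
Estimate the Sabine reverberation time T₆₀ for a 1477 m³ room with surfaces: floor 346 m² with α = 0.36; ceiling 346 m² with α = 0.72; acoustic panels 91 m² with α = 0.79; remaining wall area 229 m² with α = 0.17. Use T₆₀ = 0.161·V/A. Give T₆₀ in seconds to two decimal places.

A = Σ Sᵢαᵢ = 346·0.36 + 346·0.72 + 91·0.79 + 229·0.17 = 484.50 m².
T₆₀ = 0.161 × 1477 / 484.50 = 0.491 s.

0.49 s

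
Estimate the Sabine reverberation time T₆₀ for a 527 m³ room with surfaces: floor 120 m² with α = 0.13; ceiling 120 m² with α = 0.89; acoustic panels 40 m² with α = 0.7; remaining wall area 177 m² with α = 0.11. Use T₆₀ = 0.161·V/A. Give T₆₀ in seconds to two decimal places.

Summing Sᵢαᵢ: 120·0.13 + 120·0.89 + 40·0.7 + 177·0.11 = 169.87 m².
T₆₀ = 0.161 × 527 / 169.87 = 0.499 s.

0.50 s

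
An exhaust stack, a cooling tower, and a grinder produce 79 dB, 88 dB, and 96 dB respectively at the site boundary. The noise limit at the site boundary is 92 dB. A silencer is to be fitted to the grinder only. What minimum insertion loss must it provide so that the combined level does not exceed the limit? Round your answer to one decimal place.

6.6 dB

Everything except the grinder sums to 10^(79/10) + 10^(88/10) = 7.104e+08 in linear terms, 88.51 dB.
To meet 92 dB overall, the treated grinder may contribute at most 10^(92/10) − 7.104e+08 = 8.745e+08, i.e. 89.42 dB.
So the grinder must be reduced from 96 to 89.42 dB: IL = 6.58 dB.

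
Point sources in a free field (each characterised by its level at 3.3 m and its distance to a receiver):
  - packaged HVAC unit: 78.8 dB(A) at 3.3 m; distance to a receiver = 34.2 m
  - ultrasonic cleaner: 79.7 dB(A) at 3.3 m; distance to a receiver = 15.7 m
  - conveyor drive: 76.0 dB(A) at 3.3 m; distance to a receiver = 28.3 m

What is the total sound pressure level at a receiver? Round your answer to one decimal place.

67.3 dB(A)

Propagate each source to the receiver with L = L_ref − 20·log₁₀(r/r_ref), then add intensities.
packaged HVAC unit: 78.8 − 20·log₁₀(34.2/3.3) = 78.8 − 20.31 = 58.49 dB(A).
ultrasonic cleaner: 79.7 − 20·log₁₀(15.7/3.3) = 79.7 − 13.55 = 66.15 dB(A).
conveyor drive: 76.0 − 20·log₁₀(28.3/3.3) = 76.0 − 18.67 = 57.33 dB(A).
Σ 10^(L/10) = 5.371e+06 → L_total = 10·log₁₀(5.371e+06) = 67.30 dB(A).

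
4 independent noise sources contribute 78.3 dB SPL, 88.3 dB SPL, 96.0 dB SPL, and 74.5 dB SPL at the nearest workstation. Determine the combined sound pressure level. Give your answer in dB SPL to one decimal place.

96.8 dB SPL

For uncorrelated sources the intensities add, so convert each level to linear form, sum, and take 10·log₁₀ of the total.
Σ 10^(L/10) = 10^(78.3/10) + 10^(88.3/10) + 10^(96.0/10) + 10^(74.5/10) = 4.753e+09.
L_total = 10·log₁₀(4.753e+09) = 96.77 dB SPL.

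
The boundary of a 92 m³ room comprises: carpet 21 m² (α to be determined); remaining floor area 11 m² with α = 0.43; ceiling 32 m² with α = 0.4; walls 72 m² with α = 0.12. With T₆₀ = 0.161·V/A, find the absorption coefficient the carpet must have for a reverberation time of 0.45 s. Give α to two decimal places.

0.32

From T₆₀ = 0.161·V/A, the target T₆₀ = 0.45 s needs A = 0.161·92/0.45 = 32.92 m².
Absorption from the other surfaces = 11·0.43 + 32·0.4 + 72·0.12 = 26.17 m², so the carpet must supply 6.75 m² over 21 m².
α = 6.75/21 = 0.321.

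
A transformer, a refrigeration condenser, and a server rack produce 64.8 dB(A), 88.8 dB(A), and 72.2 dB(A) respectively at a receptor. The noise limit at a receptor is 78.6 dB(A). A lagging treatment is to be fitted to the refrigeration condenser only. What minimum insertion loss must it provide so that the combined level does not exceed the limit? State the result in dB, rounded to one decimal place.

Everything except the refrigeration condenser sums to 10^(64.8/10) + 10^(72.2/10) = 1.962e+07 in linear terms, 72.93 dB(A).
The limit corresponds to 10^(78.6/10) = 7.244e+07; subtracting the fixed part leaves 5.283e+07 for the refrigeration condenser, i.e. 77.23 dB(A).
Required insertion loss = 88.8 − 77.23 = 11.57 dB.

11.6 dB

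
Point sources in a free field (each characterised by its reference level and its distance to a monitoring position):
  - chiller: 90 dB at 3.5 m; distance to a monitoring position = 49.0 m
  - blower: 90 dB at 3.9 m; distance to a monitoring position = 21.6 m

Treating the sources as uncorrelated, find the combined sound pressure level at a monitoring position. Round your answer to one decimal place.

Apply inverse-square spreading to bring every level to the receiver, then sum 10^(L/10).
chiller: 90 − 20·log₁₀(49.0/3.5) = 90 − 22.92 = 67.08 dB.
blower: 90 − 20·log₁₀(21.6/3.9) = 90 − 14.87 = 75.13 dB.
Σ 10^(L/10) = 3.770e+07 → L_total = 10·log₁₀(3.770e+07) = 75.76 dB.

75.8 dB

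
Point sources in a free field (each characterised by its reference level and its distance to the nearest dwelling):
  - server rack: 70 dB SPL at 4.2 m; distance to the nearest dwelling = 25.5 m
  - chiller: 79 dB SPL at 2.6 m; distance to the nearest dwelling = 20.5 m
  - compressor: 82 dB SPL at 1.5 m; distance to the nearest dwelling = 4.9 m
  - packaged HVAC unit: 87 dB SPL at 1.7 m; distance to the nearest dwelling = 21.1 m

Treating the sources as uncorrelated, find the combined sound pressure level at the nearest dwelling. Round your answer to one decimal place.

72.9 dB SPL

Propagate each source to the receiver with L = L_ref − 20·log₁₀(r/r_ref), then add intensities.
server rack: 70 − 20·log₁₀(25.5/4.2) = 70 − 15.67 = 54.33 dB SPL.
chiller: 79 − 20·log₁₀(20.5/2.6) = 79 − 17.94 = 61.06 dB SPL.
compressor: 82 − 20·log₁₀(4.9/1.5) = 82 − 10.28 = 71.72 dB SPL.
packaged HVAC unit: 87 − 20·log₁₀(21.1/1.7) = 87 − 21.88 = 65.12 dB SPL.
Σ 10^(L/10) = 1.965e+07 → L_total = 10·log₁₀(1.965e+07) = 72.93 dB SPL.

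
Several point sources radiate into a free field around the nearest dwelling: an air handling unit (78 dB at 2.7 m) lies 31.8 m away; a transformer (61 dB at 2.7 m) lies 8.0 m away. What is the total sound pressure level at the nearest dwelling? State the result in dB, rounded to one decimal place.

Propagate each source to the receiver with L = L_ref − 20·log₁₀(r/r_ref), then add intensities.
air handling unit: 78 − 20·log₁₀(31.8/2.7) = 78 − 21.42 = 56.58 dB.
transformer: 61 − 20·log₁₀(8.0/2.7) = 61 − 9.43 = 51.57 dB.
Σ 10^(L/10) = 5.983e+05 → L_total = 10·log₁₀(5.983e+05) = 57.77 dB.

57.8 dB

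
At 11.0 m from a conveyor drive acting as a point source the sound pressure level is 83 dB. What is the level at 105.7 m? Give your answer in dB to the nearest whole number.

Spherical spreading from a point source gives a 20·log₁₀(r₂/r₁) drop.
L₂ = 83 − 20·log₁₀(105.7/11.0) = 83 − 19.654 = 63.35 dB.

63 dB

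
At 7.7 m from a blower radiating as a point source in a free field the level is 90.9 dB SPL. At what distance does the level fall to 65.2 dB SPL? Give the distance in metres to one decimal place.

148.4 m

The 25.7 dB drop corresponds to a distance ratio of 10^(25.7/20) for a point source.
r₂ = 7.7·10^((90.9−65.2)/20) = 7.7·10^(25.7/20) = 148.42 m.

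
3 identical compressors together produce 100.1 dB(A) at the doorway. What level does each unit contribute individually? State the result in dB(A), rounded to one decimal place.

95.3 dB(A)

3 equal contributions raise the level by 10·log₁₀ 3 = 4.771 dB, so each unit alone gives 100.1 − 4.771.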